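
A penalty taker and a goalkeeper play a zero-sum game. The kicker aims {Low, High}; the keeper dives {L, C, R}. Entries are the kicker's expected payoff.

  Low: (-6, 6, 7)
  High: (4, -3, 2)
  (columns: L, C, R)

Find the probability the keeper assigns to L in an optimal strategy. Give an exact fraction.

Row minima: Low → -6, High → -3; maximin = -3.
Column maxima: L → 4, C → 6, R → 7; minimax = 4.
-3 ≠ 4, so there is no saddle point; optimal play is mixed.
R is strictly dominated by C (it gives the kicker strictly more in every row), so the keeper never plays it.
On the remaining 2×2 (Low, High vs L, C):
Let the kicker play Low with probability p. Expected payoff against L: (-6)p + 4(1−p) = −10p + 4; against C: 6p + (-3)(1−p) = 9p − 3.
Setting these equal: −10p + 4 = 9p − 3 ⇒ −19p = -7 ⇒ p = 7/19, and the value is (-10)·(7/19) + 4 = 6/19.
For the keeper: with q = P(L), equating Low's and High's payoffs gives −12q + 6 = 7q − 3 ⇒ q = 9/19.

9/19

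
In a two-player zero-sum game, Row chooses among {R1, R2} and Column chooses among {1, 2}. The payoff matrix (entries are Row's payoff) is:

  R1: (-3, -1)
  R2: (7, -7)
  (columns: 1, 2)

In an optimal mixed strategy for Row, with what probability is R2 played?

1/8

Row minima: R1 → -3, R2 → -7; maximin = -3.
Column maxima: 1 → 7, 2 → -1; minimax = -1.
-3 ≠ -1, so there is no saddle point; optimal play is mixed.
Let Row play R1 with probability p. Expected payoff against 1: (-3)p + 7(1−p) = −10p + 7; against 2: (-1)p + (-7)(1−p) = 6p − 7.
Setting these equal: −10p + 7 = 6p − 7 ⇒ −16p = -14 ⇒ p = 7/8, and the value is (-10)·(7/8) + 7 = -7/4.
For Column: with q = P(1), equating R1's and R2's payoffs gives −2q − 1 = 14q − 7 ⇒ q = 3/8.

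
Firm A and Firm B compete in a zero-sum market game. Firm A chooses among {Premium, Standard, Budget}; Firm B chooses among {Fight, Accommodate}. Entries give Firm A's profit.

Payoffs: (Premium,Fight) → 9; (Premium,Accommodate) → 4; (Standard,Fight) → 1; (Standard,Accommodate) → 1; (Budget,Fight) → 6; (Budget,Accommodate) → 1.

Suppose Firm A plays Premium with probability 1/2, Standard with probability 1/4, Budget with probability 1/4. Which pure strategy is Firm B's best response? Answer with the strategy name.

Accommodate

If Firm B plays Fight, Firm A's expected payoff is (1/2)·9 + (1/4)·1 + (1/4)·6 = 25/4.
If Firm B plays Accommodate, Firm A's expected payoff is (1/2)·4 + (1/4)·1 + (1/4)·1 = 5/2.
Firm B minimizes Firm A's payoff; the smallest is 5/2, so the best response is Accommodate.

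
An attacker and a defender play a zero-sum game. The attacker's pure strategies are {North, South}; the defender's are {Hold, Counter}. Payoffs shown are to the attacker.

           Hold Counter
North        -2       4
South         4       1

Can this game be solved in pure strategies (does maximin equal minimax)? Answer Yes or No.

Row minima: North → -2, South → 1; maximin = 1.
Column maxima: Hold → 4, Counter → 4; minimax = 4.
1 ≠ 4, so no pure-strategy equilibrium exists.

No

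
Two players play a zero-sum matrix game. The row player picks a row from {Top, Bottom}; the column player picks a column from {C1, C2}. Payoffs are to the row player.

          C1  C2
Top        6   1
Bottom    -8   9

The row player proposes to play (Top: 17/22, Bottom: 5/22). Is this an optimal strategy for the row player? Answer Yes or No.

Yes

Against C1 this mix gives (17/22)·6 + (5/22)·(-8) = 31/11.
Against C2 this mix gives (17/22)·1 + (5/22)·9 = 31/11.
All of the column player's active replies (C1, C2) yield 31/11, and no column does worse for the row player. The mix makes the column player indifferent and guarantees 31/11, so it is optimal.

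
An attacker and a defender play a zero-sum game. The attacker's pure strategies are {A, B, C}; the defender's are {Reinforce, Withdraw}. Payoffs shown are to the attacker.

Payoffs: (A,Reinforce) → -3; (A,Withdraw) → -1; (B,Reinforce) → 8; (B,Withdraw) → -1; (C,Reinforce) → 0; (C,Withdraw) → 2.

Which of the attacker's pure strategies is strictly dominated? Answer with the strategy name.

C gives a strictly higher payoff than A against every column: 0 > -3, 2 > -1.
So A is strictly dominated and the attacker never plays it.

A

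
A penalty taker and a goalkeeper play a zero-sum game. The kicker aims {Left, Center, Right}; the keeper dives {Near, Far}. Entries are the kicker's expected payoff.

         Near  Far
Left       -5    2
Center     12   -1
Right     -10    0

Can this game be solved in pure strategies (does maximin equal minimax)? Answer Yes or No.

Row minima: Left → -5, Center → -1, Right → -10; maximin = -1.
Column maxima: Near → 12, Far → 2; minimax = 2.
-1 ≠ 2, so no pure-strategy equilibrium exists.

No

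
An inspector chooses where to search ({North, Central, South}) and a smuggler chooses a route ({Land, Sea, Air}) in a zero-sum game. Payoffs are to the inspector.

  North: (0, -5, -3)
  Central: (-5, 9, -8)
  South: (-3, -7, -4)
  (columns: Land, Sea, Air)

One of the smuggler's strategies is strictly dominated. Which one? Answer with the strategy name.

Land

Air holds the inspector's payoff strictly below Land in every row: -3 < 0, -8 < -5, -4 < -3.
So Land is strictly dominated for the smuggler.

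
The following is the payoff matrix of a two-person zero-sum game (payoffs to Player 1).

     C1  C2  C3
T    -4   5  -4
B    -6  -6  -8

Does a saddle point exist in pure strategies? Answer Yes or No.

Yes

Row minima: T → -4, B → -8; maximin = -4.
Column maxima: C1 → -4, C2 → 5, C3 → -4; minimax = -4.
maximin = minimax = -4, so a saddle point exists.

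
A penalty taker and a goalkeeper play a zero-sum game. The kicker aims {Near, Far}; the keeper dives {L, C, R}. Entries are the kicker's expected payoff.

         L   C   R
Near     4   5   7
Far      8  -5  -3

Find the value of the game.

Row minima: Near → 4, Far → -5; maximin = 4.
Column maxima: L → 8, C → 5, R → 7; minimax = 5.
4 ≠ 5, so there is no saddle point; optimal play is mixed.
R is strictly dominated by C (it gives the kicker strictly more in every row), so the keeper never plays it.
On the remaining 2×2 (Near, Far vs L, C):
Let the kicker play Near with probability p. Expected payoff against L: 4p + 8(1−p) = −4p + 8; against C: 5p + (-5)(1−p) = 10p − 5.
Setting these equal: −4p + 8 = 10p − 5 ⇒ −14p = -13 ⇒ p = 13/14, and the value is (-4)·(13/14) + 8 = 30/7.
For the keeper: with q = P(L), equating Near's and Far's payoffs gives −q + 5 = 13q − 5 ⇒ q = 5/7.

30/7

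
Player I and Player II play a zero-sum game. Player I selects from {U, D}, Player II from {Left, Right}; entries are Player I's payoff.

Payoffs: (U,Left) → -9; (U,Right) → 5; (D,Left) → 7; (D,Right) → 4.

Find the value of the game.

Row minima: U → -9, D → 4; maximin = 4.
Column maxima: Left → 7, Right → 5; minimax = 5.
4 ≠ 5, so there is no saddle point; optimal play is mixed.
Let Player I play U with probability p. Expected payoff against Left: (-9)p + 7(1−p) = −16p + 7; against Right: 5p + 4(1−p) = p + 4.
Setting these equal: −16p + 7 = p + 4 ⇒ −17p = -3 ⇒ p = 3/17, and the value is (-16)·(3/17) + 7 = 71/17.
For Player II: with q = P(Left), equating U's and D's payoffs gives −14q + 5 = 3q + 4 ⇒ q = 1/17.

71/17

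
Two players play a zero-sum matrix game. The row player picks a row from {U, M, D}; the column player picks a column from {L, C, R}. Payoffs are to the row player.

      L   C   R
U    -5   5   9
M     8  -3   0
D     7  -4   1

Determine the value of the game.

Row minima: U → -5, M → -3, D → -4; maximin = -3.
Column maxima: L → 8, C → 5, R → 9; minimax = 5.
-3 ≠ 5, so there is no saddle point; optimal play is mixed.
R is strictly dominated by C (it gives the row player strictly more in every row), so the column player never plays it.
With R eliminated, D is strictly dominated by M (M gives the row player strictly more in every remaining column), so the row player never plays it.
On the remaining 2×2 (U, M vs L, C):
Let the row player play U with probability p. Expected payoff against L: (-5)p + 8(1−p) = −13p + 8; against C: 5p + (-3)(1−p) = 8p − 3.
Setting these equal: −13p + 8 = 8p − 3 ⇒ −21p = -11 ⇒ p = 11/21, and the value is (-13)·(11/21) + 8 = 25/21.
For the column player: with q = P(L), equating U's and M's payoffs gives −10q + 5 = 11q − 3 ⇒ q = 8/21.

25/21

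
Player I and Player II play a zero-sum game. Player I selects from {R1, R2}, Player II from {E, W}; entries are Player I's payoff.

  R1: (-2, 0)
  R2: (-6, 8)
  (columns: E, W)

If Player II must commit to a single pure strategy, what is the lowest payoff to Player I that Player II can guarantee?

-2

Column maxima: E → -2, W → 8.
The smallest of these is -2.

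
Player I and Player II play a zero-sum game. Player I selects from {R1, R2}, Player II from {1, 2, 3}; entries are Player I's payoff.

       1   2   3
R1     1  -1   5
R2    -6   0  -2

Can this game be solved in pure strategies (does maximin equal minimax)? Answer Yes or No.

Row minima: R1 → -1, R2 → -6; maximin = -1.
Column maxima: 1 → 1, 2 → 0, 3 → 5; minimax = 0.
-1 ≠ 0, so no pure-strategy equilibrium exists.

No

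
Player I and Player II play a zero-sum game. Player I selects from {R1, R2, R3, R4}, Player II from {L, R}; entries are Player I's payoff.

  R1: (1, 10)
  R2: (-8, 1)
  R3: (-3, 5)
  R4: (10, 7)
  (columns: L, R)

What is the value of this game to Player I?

Row minima: R1 → 1, R2 → -8, R3 → -3, R4 → 7; maximin = 7.
Column maxima: L → 10, R → 10; minimax = 10.
7 ≠ 10, so there is no saddle point; optimal play is mixed.
R2 is strictly dominated by R1, so Player I never plays it.
R3 is strictly dominated by R1, so Player I never plays it.
On the remaining 2×2 (R1, R4 vs L, R):
Let Player I play R1 with probability p. Expected payoff against L: 1p + 10(1−p) = −9p + 10; against R: 10p + 7(1−p) = 3p + 7.
Setting these equal: −9p + 10 = 3p + 7 ⇒ −12p = -3 ⇒ p = 1/4, and the value is (-9)·(1/4) + 10 = 31/4.
For Player II: with q = P(L), equating R1's and R4's payoffs gives −9q + 10 = 3q + 7 ⇒ q = 1/4.

31/4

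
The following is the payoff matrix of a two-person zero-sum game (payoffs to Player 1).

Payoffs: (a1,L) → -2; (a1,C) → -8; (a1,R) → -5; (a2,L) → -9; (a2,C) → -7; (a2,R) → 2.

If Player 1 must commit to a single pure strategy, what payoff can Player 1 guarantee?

-8

Row minima: a1 → -8, a2 → -9.
The best of these is -8.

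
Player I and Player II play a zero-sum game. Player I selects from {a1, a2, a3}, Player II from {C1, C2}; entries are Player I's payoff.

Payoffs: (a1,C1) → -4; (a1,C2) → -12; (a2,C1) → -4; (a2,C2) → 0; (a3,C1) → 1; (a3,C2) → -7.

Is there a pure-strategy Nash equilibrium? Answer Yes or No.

Row minima: a1 → -12, a2 → -4, a3 → -7; maximin = -4.
Column maxima: C1 → 1, C2 → 0; minimax = 0.
-4 ≠ 0, so no pure-strategy equilibrium exists.

No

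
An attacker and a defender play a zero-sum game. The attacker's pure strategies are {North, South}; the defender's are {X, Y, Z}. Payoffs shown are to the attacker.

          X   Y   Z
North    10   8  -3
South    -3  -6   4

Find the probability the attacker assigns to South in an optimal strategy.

11/21

Row minima: North → -3, South → -6; maximin = -3.
Column maxima: X → 10, Y → 8, Z → 4; minimax = 4.
-3 ≠ 4, so there is no saddle point; optimal play is mixed.
X is strictly dominated by Y (it gives the attacker strictly more in every row), so the defender never plays it.
On the remaining 2×2 (North, South vs Y, Z):
Let the attacker play North with probability p. Expected payoff against Y: 8p + (-6)(1−p) = 14p − 6; against Z: (-3)p + 4(1−p) = −7p + 4.
Setting these equal: 14p − 6 = −7p + 4 ⇒ 21p = 10 ⇒ p = 10/21, and the value is (14)·(10/21) − 6 = 2/3.
For the defender: with q = P(Y), equating North's and South's payoffs gives 11q − 3 = −10q + 4 ⇒ q = 1/3.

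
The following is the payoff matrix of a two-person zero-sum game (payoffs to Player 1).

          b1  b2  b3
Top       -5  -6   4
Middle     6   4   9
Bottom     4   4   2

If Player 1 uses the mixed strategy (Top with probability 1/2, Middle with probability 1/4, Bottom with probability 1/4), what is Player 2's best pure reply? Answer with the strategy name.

b2

If Player 2 plays b1, Player 1's expected payoff is (1/2)·(-5) + (1/4)·6 + (1/4)·4 = 0.
If Player 2 plays b2, Player 1's expected payoff is (1/2)·(-6) + (1/4)·4 + (1/4)·4 = -1.
If Player 2 plays b3, Player 1's expected payoff is (1/2)·4 + (1/4)·9 + (1/4)·2 = 19/4.
Player 2 minimizes Player 1's payoff; the smallest is -1, so the best response is b2.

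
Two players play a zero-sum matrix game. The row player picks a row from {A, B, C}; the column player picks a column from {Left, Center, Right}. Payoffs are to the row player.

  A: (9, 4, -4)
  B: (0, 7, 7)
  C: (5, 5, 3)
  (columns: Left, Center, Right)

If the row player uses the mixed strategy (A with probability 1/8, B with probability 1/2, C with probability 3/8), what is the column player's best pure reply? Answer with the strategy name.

If the column player plays Left, the row player's expected payoff is (1/8)·9 + (1/2)·0 + (3/8)·5 = 3.
If the column player plays Center, the row player's expected payoff is (1/8)·4 + (1/2)·7 + (3/8)·5 = 47/8.
If the column player plays Right, the row player's expected payoff is (1/8)·(-4) + (1/2)·7 + (3/8)·3 = 33/8.
The column player minimizes the row player's payoff; the smallest is 3, so the best response is Left.

Left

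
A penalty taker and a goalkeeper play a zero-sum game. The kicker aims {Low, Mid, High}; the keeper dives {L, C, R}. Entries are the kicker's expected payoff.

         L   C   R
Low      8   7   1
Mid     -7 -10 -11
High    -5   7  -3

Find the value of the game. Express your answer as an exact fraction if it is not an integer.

1

Row minima: Low → 1, Mid → -11, High → -5; maximin = 1.
Column maxima: L → 8, C → 7, R → 1; minimax = 1.
Since maximin = minimax = 1, there is a saddle point and the value is 1.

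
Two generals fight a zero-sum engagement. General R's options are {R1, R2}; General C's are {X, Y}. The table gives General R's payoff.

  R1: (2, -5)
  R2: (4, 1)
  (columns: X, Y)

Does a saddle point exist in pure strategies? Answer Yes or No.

Row minima: R1 → -5, R2 → 1; maximin = 1.
Column maxima: X → 4, Y → 1; minimax = 1.
maximin = minimax = 1, so a saddle point exists.

Yes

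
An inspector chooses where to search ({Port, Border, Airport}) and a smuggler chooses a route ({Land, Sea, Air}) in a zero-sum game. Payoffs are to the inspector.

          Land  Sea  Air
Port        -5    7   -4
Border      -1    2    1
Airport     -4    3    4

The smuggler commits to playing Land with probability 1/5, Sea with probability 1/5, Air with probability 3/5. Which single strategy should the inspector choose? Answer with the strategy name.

Expected payoff of Port: (1/5)·(-5) + (1/5)·7 + (3/5)·(-4) = -2.
Expected payoff of Border: (1/5)·(-1) + (1/5)·2 + (3/5)·1 = 4/5.
Expected payoff of Airport: (1/5)·(-4) + (1/5)·3 + (3/5)·4 = 11/5.
The largest is 11/5, so the inspector's best response is Airport.

Airport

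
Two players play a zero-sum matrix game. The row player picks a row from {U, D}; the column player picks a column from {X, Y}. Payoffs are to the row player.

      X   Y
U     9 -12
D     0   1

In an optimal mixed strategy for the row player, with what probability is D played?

Row minima: U → -12, D → 0; maximin = 0.
Column maxima: X → 9, Y → 1; minimax = 1.
0 ≠ 1, so there is no saddle point; optimal play is mixed.
Let the row player play U with probability p. Expected payoff against X: 9p + 0(1−p) = 9p; against Y: (-12)p + 1(1−p) = −13p + 1.
Setting these equal: 9p = −13p + 1 ⇒ 22p = 1 ⇒ p = 1/22, and the value is (9)·(1/22) = 9/22.
For the column player: with q = P(X), equating U's and D's payoffs gives 21q − 12 = −q + 1 ⇒ q = 13/22.

21/22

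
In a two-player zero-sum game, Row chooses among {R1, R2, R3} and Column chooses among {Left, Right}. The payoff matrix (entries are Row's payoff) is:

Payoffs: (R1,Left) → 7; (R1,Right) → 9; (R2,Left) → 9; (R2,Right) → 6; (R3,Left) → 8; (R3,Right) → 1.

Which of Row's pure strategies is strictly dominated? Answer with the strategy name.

R2 gives a strictly higher payoff than R3 against every column: 9 > 8, 6 > 1.
So R3 is strictly dominated and Row never plays it.

R3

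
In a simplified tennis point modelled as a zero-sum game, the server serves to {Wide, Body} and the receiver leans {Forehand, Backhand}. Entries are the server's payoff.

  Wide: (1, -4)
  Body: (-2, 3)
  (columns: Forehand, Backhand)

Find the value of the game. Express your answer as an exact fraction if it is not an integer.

-1/2

Row minima: Wide → -4, Body → -2; maximin = -2.
Column maxima: Forehand → 1, Backhand → 3; minimax = 1.
-2 ≠ 1, so there is no saddle point; optimal play is mixed.
Let the server play Wide with probability p. Expected payoff against Forehand: 1p + (-2)(1−p) = 3p − 2; against Backhand: (-4)p + 3(1−p) = −7p + 3.
Setting these equal: 3p − 2 = −7p + 3 ⇒ 10p = 5 ⇒ p = 1/2, and the value is (3)·(1/2) − 2 = -1/2.
For the receiver: with q = P(Forehand), equating Wide's and Body's payoffs gives 5q − 4 = −5q + 3 ⇒ q = 7/10.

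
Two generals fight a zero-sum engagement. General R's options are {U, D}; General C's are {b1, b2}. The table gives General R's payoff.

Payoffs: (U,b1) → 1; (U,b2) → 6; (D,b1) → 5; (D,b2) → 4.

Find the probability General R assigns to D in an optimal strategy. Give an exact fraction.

5/6

Row minima: U → 1, D → 4; maximin = 4.
Column maxima: b1 → 5, b2 → 6; minimax = 5.
4 ≠ 5, so there is no saddle point; optimal play is mixed.
Let General R play U with probability p. Expected payoff against b1: 1p + 5(1−p) = −4p + 5; against b2: 6p + 4(1−p) = 2p + 4.
Setting these equal: −4p + 5 = 2p + 4 ⇒ −6p = -1 ⇒ p = 1/6, and the value is (-4)·(1/6) + 5 = 13/3.
For General C: with q = P(b1), equating U's and D's payoffs gives −5q + 6 = q + 4 ⇒ q = 1/3.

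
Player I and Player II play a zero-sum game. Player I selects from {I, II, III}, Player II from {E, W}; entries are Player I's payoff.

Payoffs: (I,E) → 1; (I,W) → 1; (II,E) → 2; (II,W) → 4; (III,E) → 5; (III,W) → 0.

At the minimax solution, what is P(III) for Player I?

2/7

Row minima: I → 1, II → 2, III → 0; maximin = 2.
Column maxima: E → 5, W → 4; minimax = 4.
2 ≠ 4, so there is no saddle point; optimal play is mixed.
I is strictly dominated by II, so Player I never plays it.
On the remaining 2×2 (II, III vs E, W):
Let Player I play II with probability p. Expected payoff against E: 2p + 5(1−p) = −3p + 5; against W: 4p + 0(1−p) = 4p.
Setting these equal: −3p + 5 = 4p ⇒ −7p = -5 ⇒ p = 5/7, and the value is (-3)·(5/7) + 5 = 20/7.
For Player II: with q = P(E), equating II's and III's payoffs gives −2q + 4 = 5q ⇒ q = 4/7.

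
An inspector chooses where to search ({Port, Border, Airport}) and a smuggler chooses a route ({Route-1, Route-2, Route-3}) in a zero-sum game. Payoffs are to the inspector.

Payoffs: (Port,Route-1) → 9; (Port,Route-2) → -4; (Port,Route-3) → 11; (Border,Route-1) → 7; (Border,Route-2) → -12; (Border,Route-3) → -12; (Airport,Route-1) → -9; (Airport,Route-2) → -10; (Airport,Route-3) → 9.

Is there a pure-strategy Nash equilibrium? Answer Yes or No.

Yes

Row minima: Port → -4, Border → -12, Airport → -10; maximin = -4.
Column maxima: Route-1 → 9, Route-2 → -4, Route-3 → 11; minimax = -4.
maximin = minimax = -4, so a saddle point exists.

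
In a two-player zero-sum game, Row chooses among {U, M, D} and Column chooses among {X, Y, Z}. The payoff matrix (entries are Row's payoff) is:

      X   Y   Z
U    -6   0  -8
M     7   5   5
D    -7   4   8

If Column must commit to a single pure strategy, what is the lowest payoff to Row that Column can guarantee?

Column maxima: X → 7, Y → 5, Z → 8.
The smallest of these is 5.

5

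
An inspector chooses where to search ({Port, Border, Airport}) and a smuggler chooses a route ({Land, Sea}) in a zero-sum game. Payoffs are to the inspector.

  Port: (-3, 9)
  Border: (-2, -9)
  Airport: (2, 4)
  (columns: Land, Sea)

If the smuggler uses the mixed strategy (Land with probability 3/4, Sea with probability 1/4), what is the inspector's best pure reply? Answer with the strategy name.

Airport

Expected payoff of Port: (3/4)·(-3) + (1/4)·9 = 0.
Expected payoff of Border: (3/4)·(-2) + (1/4)·(-9) = -15/4.
Expected payoff of Airport: (3/4)·2 + (1/4)·4 = 5/2.
The largest is 5/2, so the inspector's best response is Airport.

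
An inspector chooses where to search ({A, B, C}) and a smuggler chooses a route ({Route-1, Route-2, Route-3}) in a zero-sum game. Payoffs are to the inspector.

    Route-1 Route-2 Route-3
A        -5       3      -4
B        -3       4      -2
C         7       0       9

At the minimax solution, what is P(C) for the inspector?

1/2

Row minima: A → -5, B → -3, C → 0; maximin = 0.
Column maxima: Route-1 → 7, Route-2 → 4, Route-3 → 9; minimax = 4.
0 ≠ 4, so there is no saddle point; optimal play is mixed.
A is strictly dominated by B, so the inspector never plays it.
Route-3 is strictly dominated by Route-1 (it gives the inspector strictly more in every row), so the smuggler never plays it.
On the remaining 2×2 (B, C vs Route-1, Route-2):
Let the inspector play B with probability p. Expected payoff against Route-1: (-3)p + 7(1−p) = −10p + 7; against Route-2: 4p + 0(1−p) = 4p.
Setting these equal: −10p + 7 = 4p ⇒ −14p = -7 ⇒ p = 1/2, and the value is (-10)·(1/2) + 7 = 2.
For the smuggler: with q = P(Route-1), equating B's and C's payoffs gives −7q + 4 = 7q ⇒ q = 2/7.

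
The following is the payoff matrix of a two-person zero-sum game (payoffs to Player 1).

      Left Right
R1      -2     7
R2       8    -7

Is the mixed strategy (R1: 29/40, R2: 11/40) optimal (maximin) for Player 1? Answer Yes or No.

Against Left this mix gives (29/40)·(-2) + (11/40)·8 = 3/4.
Against Right this mix gives (29/40)·7 + (11/40)·(-7) = 63/20.
Player 2 will play Left, holding Player 1 to 3/4. Shifting weight toward the row that does better against Left would raise this floor (the equalizing mix achieves 7/4 against both Left and Right), so the proposed strategy is not optimal.

No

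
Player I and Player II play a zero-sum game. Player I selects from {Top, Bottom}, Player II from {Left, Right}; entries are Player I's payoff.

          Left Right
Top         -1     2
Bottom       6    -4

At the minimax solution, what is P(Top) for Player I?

Row minima: Top → -1, Bottom → -4; maximin = -1.
Column maxima: Left → 6, Right → 2; minimax = 2.
-1 ≠ 2, so there is no saddle point; optimal play is mixed.
Let Player I play Top with probability p. Expected payoff against Left: (-1)p + 6(1−p) = −7p + 6; against Right: 2p + (-4)(1−p) = 6p − 4.
Setting these equal: −7p + 6 = 6p − 4 ⇒ −13p = -10 ⇒ p = 10/13, and the value is (-7)·(10/13) + 6 = 8/13.
For Player II: with q = P(Left), equating Top's and Bottom's payoffs gives −3q + 2 = 10q − 4 ⇒ q = 6/13.

10/13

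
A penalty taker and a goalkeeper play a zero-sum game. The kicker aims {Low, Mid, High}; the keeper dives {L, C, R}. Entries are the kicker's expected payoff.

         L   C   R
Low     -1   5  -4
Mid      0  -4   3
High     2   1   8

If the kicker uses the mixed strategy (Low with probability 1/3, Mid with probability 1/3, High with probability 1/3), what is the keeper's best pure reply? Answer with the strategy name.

If the keeper plays L, the kicker's expected payoff is (1/3)·(-1) + (1/3)·0 + (1/3)·2 = 1/3.
If the keeper plays C, the kicker's expected payoff is (1/3)·5 + (1/3)·(-4) + (1/3)·1 = 2/3.
If the keeper plays R, the kicker's expected payoff is (1/3)·(-4) + (1/3)·3 + (1/3)·8 = 7/3.
The keeper minimizes the kicker's payoff; the smallest is 1/3, so the best response is L.

L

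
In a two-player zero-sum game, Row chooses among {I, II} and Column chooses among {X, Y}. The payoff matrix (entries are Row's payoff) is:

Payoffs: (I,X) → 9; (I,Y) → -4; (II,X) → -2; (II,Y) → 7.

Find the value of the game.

Row minima: I → -4, II → -2; maximin = -2.
Column maxima: X → 9, Y → 7; minimax = 7.
-2 ≠ 7, so there is no saddle point; optimal play is mixed.
Let Row play I with probability p. Expected payoff against X: 9p + (-2)(1−p) = 11p − 2; against Y: (-4)p + 7(1−p) = −11p + 7.
Setting these equal: 11p − 2 = −11p + 7 ⇒ 22p = 9 ⇒ p = 9/22, and the value is (11)·(9/22) − 2 = 5/2.
For Column: with q = P(X), equating I's and II's payoffs gives 13q − 4 = −9q + 7 ⇒ q = 1/2.

5/2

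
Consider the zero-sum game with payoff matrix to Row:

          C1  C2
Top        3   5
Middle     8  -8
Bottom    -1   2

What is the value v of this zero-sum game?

Row minima: Top → 3, Middle → -8, Bottom → -1; maximin = 3.
Column maxima: C1 → 8, C2 → 5; minimax = 5.
3 ≠ 5, so there is no saddle point; optimal play is mixed.
Bottom is strictly dominated by Top, so Row never plays it.
On the remaining 2×2 (Top, Middle vs C1, C2):
Let Row play Top with probability p. Expected payoff against C1: 3p + 8(1−p) = −5p + 8; against C2: 5p + (-8)(1−p) = 13p − 8.
Setting these equal: −5p + 8 = 13p − 8 ⇒ −18p = -16 ⇒ p = 8/9, and the value is (-5)·(8/9) + 8 = 32/9.
For Column: with q = P(C1), equating Top's and Middle's payoffs gives −2q + 5 = 16q − 8 ⇒ q = 13/18.

32/9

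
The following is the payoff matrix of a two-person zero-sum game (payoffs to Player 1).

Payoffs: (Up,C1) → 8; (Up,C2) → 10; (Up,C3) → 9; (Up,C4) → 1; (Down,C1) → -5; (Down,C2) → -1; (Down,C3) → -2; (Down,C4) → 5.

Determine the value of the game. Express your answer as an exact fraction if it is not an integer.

45/17

Row minima: Up → 1, Down → -5; maximin = 1.
Column maxima: C1 → 8, C2 → 10, C3 → 9, C4 → 5; minimax = 5.
1 ≠ 5, so there is no saddle point; optimal play is mixed.
C2 is strictly dominated by C1 (it gives Player 1 strictly more in every row), so Player 2 never plays it.
C3 is strictly dominated by C1 (it gives Player 1 strictly more in every row), so Player 2 never plays it.
On the remaining 2×2 (Up, Down vs C1, C4):
Let Player 1 play Up with probability p. Expected payoff against C1: 8p + (-5)(1−p) = 13p − 5; against C4: 1p + 5(1−p) = −4p + 5.
Setting these equal: 13p − 5 = −4p + 5 ⇒ 17p = 10 ⇒ p = 10/17, and the value is (13)·(10/17) − 5 = 45/17.
For Player 2: with q = P(C1), equating Up's and Down's payoffs gives 7q + 1 = −10q + 5 ⇒ q = 4/17.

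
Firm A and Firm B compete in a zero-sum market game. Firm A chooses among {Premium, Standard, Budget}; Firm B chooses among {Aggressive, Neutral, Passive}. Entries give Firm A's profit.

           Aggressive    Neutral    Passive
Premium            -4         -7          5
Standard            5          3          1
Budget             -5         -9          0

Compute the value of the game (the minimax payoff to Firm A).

Row minima: Premium → -7, Standard → 1, Budget → -9; maximin = 1.
Column maxima: Aggressive → 5, Neutral → 3, Passive → 5; minimax = 3.
1 ≠ 3, so there is no saddle point; optimal play is mixed.
Budget is strictly dominated by Premium, so Firm A never plays it.
Aggressive is strictly dominated by Neutral (it gives Firm A strictly more in every row), so Firm B never plays it.
On the remaining 2×2 (Premium, Standard vs Neutral, Passive):
Let Firm A play Premium with probability p. Expected payoff against Neutral: (-7)p + 3(1−p) = −10p + 3; against Passive: 5p + 1(1−p) = 4p + 1.
Setting these equal: −10p + 3 = 4p + 1 ⇒ −14p = -2 ⇒ p = 1/7, and the value is (-10)·(1/7) + 3 = 11/7.
For Firm B: with q = P(Neutral), equating Premium's and Standard's payoffs gives −12q + 5 = 2q + 1 ⇒ q = 2/7.

11/7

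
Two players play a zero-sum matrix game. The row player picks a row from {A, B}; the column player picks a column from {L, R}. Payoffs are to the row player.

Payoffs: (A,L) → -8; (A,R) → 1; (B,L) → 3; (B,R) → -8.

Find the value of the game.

Row minima: A → -8, B → -8; maximin = -8.
Column maxima: L → 3, R → 1; minimax = 1.
-8 ≠ 1, so there is no saddle point; optimal play is mixed.
Let the row player play A with probability p. Expected payoff against L: (-8)p + 3(1−p) = −11p + 3; against R: 1p + (-8)(1−p) = 9p − 8.
Setting these equal: −11p + 3 = 9p − 8 ⇒ −20p = -11 ⇒ p = 11/20, and the value is (-11)·(11/20) + 3 = -61/20.
For the column player: with q = P(L), equating A's and B's payoffs gives −9q + 1 = 11q − 8 ⇒ q = 9/20.

-61/20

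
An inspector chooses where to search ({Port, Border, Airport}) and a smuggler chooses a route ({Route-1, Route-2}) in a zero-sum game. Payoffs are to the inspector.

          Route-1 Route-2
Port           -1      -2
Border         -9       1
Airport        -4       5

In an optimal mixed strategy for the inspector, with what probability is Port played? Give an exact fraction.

9/10

Row minima: Port → -2, Border → -9, Airport → -4; maximin = -2.
Column maxima: Route-1 → -1, Route-2 → 5; minimax = -1.
-2 ≠ -1, so there is no saddle point; optimal play is mixed.
Border is strictly dominated by Airport, so the inspector never plays it.
On the remaining 2×2 (Port, Airport vs Route-1, Route-2):
Let the inspector play Port with probability p. Expected payoff against Route-1: (-1)p + (-4)(1−p) = 3p − 4; against Route-2: (-2)p + 5(1−p) = −7p + 5.
Setting these equal: 3p − 4 = −7p + 5 ⇒ 10p = 9 ⇒ p = 9/10, and the value is (3)·(9/10) − 4 = -13/10.
For the smuggler: with q = P(Route-1), equating Port's and Airport's payoffs gives q − 2 = −9q + 5 ⇒ q = 7/10.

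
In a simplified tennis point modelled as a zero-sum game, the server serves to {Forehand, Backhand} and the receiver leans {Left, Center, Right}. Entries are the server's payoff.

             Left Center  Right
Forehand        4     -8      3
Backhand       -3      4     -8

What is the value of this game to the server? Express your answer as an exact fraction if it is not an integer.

Row minima: Forehand → -8, Backhand → -8; maximin = -8.
Column maxima: Left → 4, Center → 4, Right → 3; minimax = 3.
-8 ≠ 3, so there is no saddle point; optimal play is mixed.
Left is strictly dominated by Right (it gives the server strictly more in every row), so the receiver never plays it.
On the remaining 2×2 (Forehand, Backhand vs Center, Right):
Let the server play Forehand with probability p. Expected payoff against Center: (-8)p + 4(1−p) = −12p + 4; against Right: 3p + (-8)(1−p) = 11p − 8.
Setting these equal: −12p + 4 = 11p − 8 ⇒ −23p = -12 ⇒ p = 12/23, and the value is (-12)·(12/23) + 4 = -52/23.
For the receiver: with q = P(Center), equating Forehand's and Backhand's payoffs gives −11q + 3 = 12q − 8 ⇒ q = 11/23.

-52/23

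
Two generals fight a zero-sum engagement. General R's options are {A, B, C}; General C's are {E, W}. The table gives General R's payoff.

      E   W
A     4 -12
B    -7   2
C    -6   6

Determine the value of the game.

Row minima: A → -12, B → -7, C → -6; maximin = -6.
Column maxima: E → 4, W → 6; minimax = 4.
-6 ≠ 4, so there is no saddle point; optimal play is mixed.
B is strictly dominated by C, so General R never plays it.
On the remaining 2×2 (A, C vs E, W):
Let General R play A with probability p. Expected payoff against E: 4p + (-6)(1−p) = 10p − 6; against W: (-12)p + 6(1−p) = −18p + 6.
Setting these equal: 10p − 6 = −18p + 6 ⇒ 28p = 12 ⇒ p = 3/7, and the value is (10)·(3/7) − 6 = -12/7.
For General C: with q = P(E), equating A's and C's payoffs gives 16q − 12 = −12q + 6 ⇒ q = 9/14.

-12/7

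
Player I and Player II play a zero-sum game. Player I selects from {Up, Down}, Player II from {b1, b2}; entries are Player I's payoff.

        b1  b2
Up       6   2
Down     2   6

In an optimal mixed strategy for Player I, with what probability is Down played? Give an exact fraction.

1/2

Row minima: Up → 2, Down → 2; maximin = 2.
Column maxima: b1 → 6, b2 → 6; minimax = 6.
2 ≠ 6, so there is no saddle point; optimal play is mixed.
Let Player I play Up with probability p. Expected payoff against b1: 6p + 2(1−p) = 4p + 2; against b2: 2p + 6(1−p) = −4p + 6.
Setting these equal: 4p + 2 = −4p + 6 ⇒ 8p = 4 ⇒ p = 1/2, and the value is (4)·(1/2) + 2 = 4.
For Player II: with q = P(b1), equating Up's and Down's payoffs gives 4q + 2 = −4q + 6 ⇒ q = 1/2.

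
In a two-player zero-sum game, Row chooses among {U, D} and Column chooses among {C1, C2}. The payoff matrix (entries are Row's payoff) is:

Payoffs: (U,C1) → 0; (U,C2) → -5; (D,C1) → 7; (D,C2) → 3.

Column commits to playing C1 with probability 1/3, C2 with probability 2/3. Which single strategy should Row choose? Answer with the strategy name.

Expected payoff of U: (1/3)·0 + (2/3)·(-5) = -10/3.
Expected payoff of D: (1/3)·7 + (2/3)·3 = 13/3.
The largest is 13/3, so Row's best response is D.

D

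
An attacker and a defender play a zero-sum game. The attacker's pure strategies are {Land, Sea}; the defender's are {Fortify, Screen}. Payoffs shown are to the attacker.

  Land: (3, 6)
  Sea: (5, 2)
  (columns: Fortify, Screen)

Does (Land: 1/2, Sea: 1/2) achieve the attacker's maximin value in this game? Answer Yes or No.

Yes

Against Fortify this mix gives (1/2)·3 + (1/2)·5 = 4.
Against Screen this mix gives (1/2)·6 + (1/2)·2 = 4.
All of the defender's active replies (Fortify, Screen) yield 4, and no column does worse for the attacker. The mix makes the defender indifferent and guarantees 4, so it is optimal.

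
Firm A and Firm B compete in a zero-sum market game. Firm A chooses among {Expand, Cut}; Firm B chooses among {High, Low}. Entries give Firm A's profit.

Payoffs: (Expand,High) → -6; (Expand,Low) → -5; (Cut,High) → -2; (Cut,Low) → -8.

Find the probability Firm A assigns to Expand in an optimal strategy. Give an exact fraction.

Row minima: Expand → -6, Cut → -8; maximin = -6.
Column maxima: High → -2, Low → -5; minimax = -5.
-6 ≠ -5, so there is no saddle point; optimal play is mixed.
Let Firm A play Expand with probability p. Expected payoff against High: (-6)p + (-2)(1−p) = −4p − 2; against Low: (-5)p + (-8)(1−p) = 3p − 8.
Setting these equal: −4p − 2 = 3p − 8 ⇒ −7p = -6 ⇒ p = 6/7, and the value is (-4)·(6/7) − 2 = -38/7.
For Firm B: with q = P(High), equating Expand's and Cut's payoffs gives −q − 5 = 6q − 8 ⇒ q = 3/7.

6/7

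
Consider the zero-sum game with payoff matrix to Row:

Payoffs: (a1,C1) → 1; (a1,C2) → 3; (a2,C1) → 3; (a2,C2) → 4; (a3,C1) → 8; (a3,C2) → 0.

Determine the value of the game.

32/9

Row minima: a1 → 1, a2 → 3, a3 → 0; maximin = 3.
Column maxima: C1 → 8, C2 → 4; minimax = 4.
3 ≠ 4, so there is no saddle point; optimal play is mixed.
a1 is strictly dominated by a2, so Row never plays it.
On the remaining 2×2 (a2, a3 vs C1, C2):
Let Row play a2 with probability p. Expected payoff against C1: 3p + 8(1−p) = −5p + 8; against C2: 4p + 0(1−p) = 4p.
Setting these equal: −5p + 8 = 4p ⇒ −9p = -8 ⇒ p = 8/9, and the value is (-5)·(8/9) + 8 = 32/9.
For Column: with q = P(C1), equating a2's and a3's payoffs gives −q + 4 = 8q ⇒ q = 4/9.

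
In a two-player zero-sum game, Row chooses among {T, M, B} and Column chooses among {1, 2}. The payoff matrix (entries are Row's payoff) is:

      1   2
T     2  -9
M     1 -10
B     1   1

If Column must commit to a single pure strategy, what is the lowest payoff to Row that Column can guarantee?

1

Column maxima: 1 → 2, 2 → 1.
The smallest of these is 1.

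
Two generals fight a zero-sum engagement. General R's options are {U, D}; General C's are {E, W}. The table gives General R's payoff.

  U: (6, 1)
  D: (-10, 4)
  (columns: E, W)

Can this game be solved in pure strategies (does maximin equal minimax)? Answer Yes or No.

Row minima: U → 1, D → -10; maximin = 1.
Column maxima: E → 6, W → 4; minimax = 4.
1 ≠ 4, so no pure-strategy equilibrium exists.

No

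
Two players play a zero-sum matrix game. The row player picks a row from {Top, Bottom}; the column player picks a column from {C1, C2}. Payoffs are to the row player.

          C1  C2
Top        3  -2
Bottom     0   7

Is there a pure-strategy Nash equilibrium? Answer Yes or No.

No

Row minima: Top → -2, Bottom → 0; maximin = 0.
Column maxima: C1 → 3, C2 → 7; minimax = 3.
0 ≠ 3, so no pure-strategy equilibrium exists.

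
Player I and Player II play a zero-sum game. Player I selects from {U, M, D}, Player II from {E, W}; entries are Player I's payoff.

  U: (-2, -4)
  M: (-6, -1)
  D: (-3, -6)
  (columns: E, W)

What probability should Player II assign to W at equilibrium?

4/7

Row minima: U → -4, M → -6, D → -6; maximin = -4.
Column maxima: E → -2, W → -1; minimax = -2.
-4 ≠ -2, so there is no saddle point; optimal play is mixed.
D is strictly dominated by U, so Player I never plays it.
On the remaining 2×2 (U, M vs E, W):
Let Player I play U with probability p. Expected payoff against E: (-2)p + (-6)(1−p) = 4p − 6; against W: (-4)p + (-1)(1−p) = −3p − 1.
Setting these equal: 4p − 6 = −3p − 1 ⇒ 7p = 5 ⇒ p = 5/7, and the value is (4)·(5/7) − 6 = -22/7.
For Player II: with q = P(E), equating U's and M's payoffs gives 2q − 4 = −5q − 1 ⇒ q = 3/7.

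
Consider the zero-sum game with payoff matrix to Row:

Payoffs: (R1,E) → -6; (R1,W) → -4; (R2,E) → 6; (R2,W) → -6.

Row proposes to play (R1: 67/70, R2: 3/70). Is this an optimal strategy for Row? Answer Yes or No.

No

Against E this mix gives (67/70)·(-6) + (3/70)·6 = -192/35.
Against W this mix gives (67/70)·(-4) + (3/70)·(-6) = -143/35.
Column will play E, holding Row to -192/35. Shifting weight toward the row that does better against E would raise this floor (the equalizing mix achieves -30/7 against both E and W), so the proposed strategy is not optimal.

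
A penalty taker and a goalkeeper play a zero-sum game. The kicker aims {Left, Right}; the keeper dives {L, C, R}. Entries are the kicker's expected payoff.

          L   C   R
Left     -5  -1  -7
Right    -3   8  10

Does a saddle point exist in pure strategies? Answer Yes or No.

Row minima: Left → -7, Right → -3; maximin = -3.
Column maxima: L → -3, C → 8, R → 10; minimax = -3.
maximin = minimax = -3, so a saddle point exists.

Yes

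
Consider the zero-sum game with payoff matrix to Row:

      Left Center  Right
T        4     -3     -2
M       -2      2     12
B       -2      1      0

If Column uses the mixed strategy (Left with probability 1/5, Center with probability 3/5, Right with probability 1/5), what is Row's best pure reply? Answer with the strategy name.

M

Expected payoff of T: (1/5)·4 + (3/5)·(-3) + (1/5)·(-2) = -7/5.
Expected payoff of M: (1/5)·(-2) + (3/5)·2 + (1/5)·12 = 16/5.
Expected payoff of B: (1/5)·(-2) + (3/5)·1 + (1/5)·0 = 1/5.
The largest is 16/5, so Row's best response is M.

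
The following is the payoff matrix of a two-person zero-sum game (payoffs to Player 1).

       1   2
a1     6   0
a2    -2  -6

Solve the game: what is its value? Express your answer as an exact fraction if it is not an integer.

0

Row minima: a1 → 0, a2 → -6; maximin = 0.
Column maxima: 1 → 6, 2 → 0; minimax = 0.
Since maximin = minimax = 0, there is a saddle point and the value is 0.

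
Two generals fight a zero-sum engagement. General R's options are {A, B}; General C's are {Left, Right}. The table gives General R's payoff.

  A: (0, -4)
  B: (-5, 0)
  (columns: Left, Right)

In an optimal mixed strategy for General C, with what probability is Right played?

5/9

Row minima: A → -4, B → -5; maximin = -4.
Column maxima: Left → 0, Right → 0; minimax = 0.
-4 ≠ 0, so there is no saddle point; optimal play is mixed.
Let General R play A with probability p. Expected payoff against Left: 0p + (-5)(1−p) = 5p − 5; against Right: (-4)p + 0(1−p) = −4p.
Setting these equal: 5p − 5 = −4p ⇒ 9p = 5 ⇒ p = 5/9, and the value is (5)·(5/9) − 5 = -20/9.
For General C: with q = P(Left), equating A's and B's payoffs gives 4q − 4 = −5q ⇒ q = 4/9.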